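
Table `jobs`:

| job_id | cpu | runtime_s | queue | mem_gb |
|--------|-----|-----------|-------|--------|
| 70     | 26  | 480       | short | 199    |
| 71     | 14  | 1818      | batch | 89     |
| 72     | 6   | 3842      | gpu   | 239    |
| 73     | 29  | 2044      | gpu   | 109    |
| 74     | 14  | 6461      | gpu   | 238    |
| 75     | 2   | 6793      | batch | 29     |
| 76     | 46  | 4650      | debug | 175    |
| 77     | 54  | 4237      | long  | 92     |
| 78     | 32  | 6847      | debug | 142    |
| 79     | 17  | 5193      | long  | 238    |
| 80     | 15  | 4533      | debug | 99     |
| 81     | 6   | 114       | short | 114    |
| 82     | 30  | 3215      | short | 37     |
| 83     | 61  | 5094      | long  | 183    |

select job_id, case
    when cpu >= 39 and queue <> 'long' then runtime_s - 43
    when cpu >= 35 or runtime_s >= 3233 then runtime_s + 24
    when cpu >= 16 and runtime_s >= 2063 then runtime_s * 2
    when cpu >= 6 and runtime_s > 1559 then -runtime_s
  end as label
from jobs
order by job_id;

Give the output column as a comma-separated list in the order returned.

NULL, -1818, 3866, -2044, 6485, 6817, 4607, 4261, 6871, 5217, 4557, NULL, 6430, 5118

job_id=70: (no match → NULL) → NULL
job_id=71: cpu >= 6 and runtime_s > 1559 → -1818
job_id=72: cpu >= 35 or runtime_s >= 3233 → 3866
job_id=73: cpu >= 6 and runtime_s > 1559 → -2044
job_id=74: cpu >= 35 or runtime_s >= 3233 → 6485
job_id=75: cpu >= 35 or runtime_s >= 3233 → 6817
job_id=76: cpu >= 39 and queue <> 'long' → 4607
job_id=77: cpu >= 35 or runtime_s >= 3233 → 4261
job_id=78: cpu >= 35 or runtime_s >= 3233 → 6871
job_id=79: cpu >= 35 or runtime_s >= 3233 → 5217
job_id=80: cpu >= 35 or runtime_s >= 3233 → 4557
job_id=81: (no match → NULL) → NULL
job_id=82: cpu >= 16 and runtime_s >= 2063 → 6430
job_id=83: cpu >= 35 or runtime_s >= 3233 → 5118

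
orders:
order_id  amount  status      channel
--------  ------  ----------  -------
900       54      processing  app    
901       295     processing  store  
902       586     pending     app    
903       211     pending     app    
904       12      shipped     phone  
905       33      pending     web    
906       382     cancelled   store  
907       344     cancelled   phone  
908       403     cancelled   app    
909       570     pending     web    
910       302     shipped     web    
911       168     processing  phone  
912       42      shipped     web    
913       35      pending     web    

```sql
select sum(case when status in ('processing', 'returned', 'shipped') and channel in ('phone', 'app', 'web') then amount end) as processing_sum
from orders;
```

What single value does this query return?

578

order_id=900: ✓ → 54
order_id=901: ✗
order_id=902: ✗
order_id=903: ✗
order_id=904: ✓ → 12
order_id=905: ✗
order_id=906: ✗
order_id=907: ✗
order_id=908: ✗
order_id=909: ✗
order_id=910: ✓ → 302
order_id=911: ✓ → 168
order_id=912: ✓ → 42
order_id=913: ✗
processing_sum = 54 + 12 + 302 + 168 + 42 = 578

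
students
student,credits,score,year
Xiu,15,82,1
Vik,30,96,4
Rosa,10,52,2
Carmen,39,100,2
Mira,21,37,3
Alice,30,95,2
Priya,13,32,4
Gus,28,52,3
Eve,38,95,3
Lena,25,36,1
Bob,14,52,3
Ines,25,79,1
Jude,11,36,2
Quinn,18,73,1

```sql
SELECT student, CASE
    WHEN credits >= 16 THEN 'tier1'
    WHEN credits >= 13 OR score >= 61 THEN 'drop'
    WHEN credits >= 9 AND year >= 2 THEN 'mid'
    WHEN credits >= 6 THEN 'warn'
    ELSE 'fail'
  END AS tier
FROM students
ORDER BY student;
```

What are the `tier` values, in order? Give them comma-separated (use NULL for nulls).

student=Alice: credits >= 16 → tier1
student=Bob: credits >= 13 OR score >= 61 → drop
student=Carmen: credits >= 16 → tier1
student=Eve: credits >= 16 → tier1
student=Gus: credits >= 16 → tier1
student=Ines: credits >= 16 → tier1
student=Jude: credits >= 9 AND year >= 2 → mid
student=Lena: credits >= 16 → tier1
student=Mira: credits >= 16 → tier1
student=Priya: credits >= 13 OR score >= 61 → drop
student=Quinn: credits >= 16 → tier1
student=Rosa: credits >= 9 AND year >= 2 → mid
student=Vik: credits >= 16 → tier1
student=Xiu: credits >= 13 OR score >= 61 → drop

tier1, drop, tier1, tier1, tier1, tier1, mid, tier1, tier1, drop, tier1, mid, tier1, drop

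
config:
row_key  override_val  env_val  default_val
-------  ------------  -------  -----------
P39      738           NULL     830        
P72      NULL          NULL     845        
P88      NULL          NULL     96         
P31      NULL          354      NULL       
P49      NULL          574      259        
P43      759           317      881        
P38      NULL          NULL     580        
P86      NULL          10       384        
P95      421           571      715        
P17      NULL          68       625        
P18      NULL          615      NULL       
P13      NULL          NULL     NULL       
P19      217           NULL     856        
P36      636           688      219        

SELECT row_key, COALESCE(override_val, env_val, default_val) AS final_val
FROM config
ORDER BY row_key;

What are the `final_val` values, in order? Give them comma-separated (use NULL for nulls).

row_key=P13: override_val=NULL, env_val=NULL, default_val=NULL (all NULL) → NULL
row_key=P17: override_val=NULL, env_val=68 → 68
row_key=P18: override_val=NULL, env_val=615 → 615
row_key=P19: override_val=217 → 217
row_key=P31: override_val=NULL, env_val=354 → 354
row_key=P36: override_val=636 → 636
row_key=P38: override_val=NULL, env_val=NULL, default_val=580 → 580
row_key=P39: override_val=738 → 738
row_key=P43: override_val=759 → 759
row_key=P49: override_val=NULL, env_val=574 → 574
row_key=P72: override_val=NULL, env_val=NULL, default_val=845 → 845
row_key=P86: override_val=NULL, env_val=10 → 10
row_key=P88: override_val=NULL, env_val=NULL, default_val=96 → 96
row_key=P95: override_val=421 → 421

NULL, 68, 615, 217, 354, 636, 580, 738, 759, 574, 845, 10, 96, 421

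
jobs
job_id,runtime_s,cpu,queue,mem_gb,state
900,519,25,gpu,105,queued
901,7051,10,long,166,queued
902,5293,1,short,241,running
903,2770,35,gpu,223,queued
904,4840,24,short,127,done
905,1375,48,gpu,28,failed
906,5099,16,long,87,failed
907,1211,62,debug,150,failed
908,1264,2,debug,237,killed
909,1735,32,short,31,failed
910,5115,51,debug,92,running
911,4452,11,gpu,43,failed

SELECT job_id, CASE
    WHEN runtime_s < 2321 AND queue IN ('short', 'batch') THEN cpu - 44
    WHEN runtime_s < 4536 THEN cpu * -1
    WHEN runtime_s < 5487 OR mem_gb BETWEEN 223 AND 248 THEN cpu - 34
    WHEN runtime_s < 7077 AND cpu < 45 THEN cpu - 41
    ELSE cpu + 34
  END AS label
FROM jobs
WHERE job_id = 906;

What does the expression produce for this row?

-18

job_id = 906: runtime_s=5099, cpu=16, queue=long, mem_gb=87, state=failed.
runtime_s < 2321 AND queue IN ('short', 'batch') → false
runtime_s < 4536 → false
runtime_s < 5487 OR mem_gb BETWEEN 223 AND 248 → true → -18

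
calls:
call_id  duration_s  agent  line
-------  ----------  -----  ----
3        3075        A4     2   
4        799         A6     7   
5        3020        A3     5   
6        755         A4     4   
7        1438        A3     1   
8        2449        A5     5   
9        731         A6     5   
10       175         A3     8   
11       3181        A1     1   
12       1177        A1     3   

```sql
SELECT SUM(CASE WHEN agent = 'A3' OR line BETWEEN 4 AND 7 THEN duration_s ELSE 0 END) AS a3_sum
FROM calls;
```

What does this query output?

9367

call_id=3: ✗
call_id=4: ✓ → 799
call_id=5: ✓ → 3020
call_id=6: ✓ → 755
call_id=7: ✓ → 1438
call_id=8: ✓ → 2449
call_id=9: ✓ → 731
call_id=10: ✓ → 175
call_id=11: ✗
call_id=12: ✗
a3_sum = 799 + 3020 + 755 + 1438 + 2449 + 731 + 175 = 9367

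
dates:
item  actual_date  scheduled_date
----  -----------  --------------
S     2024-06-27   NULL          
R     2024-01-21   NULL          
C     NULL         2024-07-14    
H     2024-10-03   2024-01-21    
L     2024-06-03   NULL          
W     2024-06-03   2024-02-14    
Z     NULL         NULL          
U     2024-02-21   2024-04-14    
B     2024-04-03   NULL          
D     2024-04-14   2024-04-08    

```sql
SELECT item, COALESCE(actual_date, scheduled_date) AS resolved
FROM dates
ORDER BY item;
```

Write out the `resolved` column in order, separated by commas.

item=B: actual_date=2024-04-03 → 2024-04-03
item=C: actual_date=NULL, scheduled_date=2024-07-14 → 2024-07-14
item=D: actual_date=2024-04-14 → 2024-04-14
item=H: actual_date=2024-10-03 → 2024-10-03
item=L: actual_date=2024-06-03 → 2024-06-03
item=R: actual_date=2024-01-21 → 2024-01-21
item=S: actual_date=2024-06-27 → 2024-06-27
item=U: actual_date=2024-02-21 → 2024-02-21
item=W: actual_date=2024-06-03 → 2024-06-03
item=Z: actual_date=NULL, scheduled_date=NULL (all NULL) → NULL

2024-04-03, 2024-07-14, 2024-04-14, 2024-10-03, 2024-06-03, 2024-01-21, 2024-06-27, 2024-02-21, 2024-06-03, NULL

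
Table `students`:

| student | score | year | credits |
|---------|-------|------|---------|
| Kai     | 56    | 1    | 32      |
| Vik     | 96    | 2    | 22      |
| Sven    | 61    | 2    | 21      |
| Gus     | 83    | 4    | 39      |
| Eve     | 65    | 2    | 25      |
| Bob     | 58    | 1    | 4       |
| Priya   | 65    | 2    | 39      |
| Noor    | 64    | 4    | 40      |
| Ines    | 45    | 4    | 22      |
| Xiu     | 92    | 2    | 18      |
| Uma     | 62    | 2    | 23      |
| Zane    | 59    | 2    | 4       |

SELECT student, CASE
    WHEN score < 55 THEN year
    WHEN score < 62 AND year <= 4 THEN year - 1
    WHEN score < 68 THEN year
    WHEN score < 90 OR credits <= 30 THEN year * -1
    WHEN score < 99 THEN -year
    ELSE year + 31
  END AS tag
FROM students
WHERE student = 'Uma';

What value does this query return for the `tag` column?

student = Uma: score=62, year=2, credits=23.
score < 55 → false
score < 62 AND year <= 4 → false
score < 68 → true → 2

2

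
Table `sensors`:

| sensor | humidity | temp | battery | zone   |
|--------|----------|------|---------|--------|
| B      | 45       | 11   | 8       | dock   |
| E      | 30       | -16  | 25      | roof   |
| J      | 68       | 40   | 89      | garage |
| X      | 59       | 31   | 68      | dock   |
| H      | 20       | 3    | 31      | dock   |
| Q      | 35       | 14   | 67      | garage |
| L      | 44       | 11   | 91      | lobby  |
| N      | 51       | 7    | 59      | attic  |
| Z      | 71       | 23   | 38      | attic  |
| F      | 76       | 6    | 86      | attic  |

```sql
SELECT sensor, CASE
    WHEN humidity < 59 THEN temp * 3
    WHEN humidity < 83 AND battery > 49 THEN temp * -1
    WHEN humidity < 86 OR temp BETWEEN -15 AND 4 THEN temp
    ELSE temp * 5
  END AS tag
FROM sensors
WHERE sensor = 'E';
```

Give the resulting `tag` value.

sensor = E: humidity=30, temp=-16, battery=25, zone=roof.
humidity < 59 → true → -48

-48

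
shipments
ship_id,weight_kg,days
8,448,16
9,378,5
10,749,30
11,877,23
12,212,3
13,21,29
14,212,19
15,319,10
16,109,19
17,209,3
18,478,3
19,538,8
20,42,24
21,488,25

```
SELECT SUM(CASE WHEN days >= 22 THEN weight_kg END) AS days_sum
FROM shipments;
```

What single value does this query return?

2177

ship_id=8: ✗
ship_id=9: ✗
ship_id=10: ✓ → 749
ship_id=11: ✓ → 877
ship_id=12: ✗
ship_id=13: ✓ → 21
ship_id=14: ✗
ship_id=15: ✗
ship_id=16: ✗
ship_id=17: ✗
ship_id=18: ✗
ship_id=19: ✗
ship_id=20: ✓ → 42
ship_id=21: ✓ → 488
days_sum = 749 + 877 + 21 + 42 + 488 = 2177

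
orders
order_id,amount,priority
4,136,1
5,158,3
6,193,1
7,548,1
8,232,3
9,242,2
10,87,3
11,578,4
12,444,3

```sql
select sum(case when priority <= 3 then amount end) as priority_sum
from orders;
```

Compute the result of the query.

order_id=4: ✓ → 136
order_id=5: ✓ → 158
order_id=6: ✓ → 193
order_id=7: ✓ → 548
order_id=8: ✓ → 232
order_id=9: ✓ → 242
order_id=10: ✓ → 87
order_id=11: ✗
order_id=12: ✓ → 444
priority_sum = 136 + 158 + 193 + 548 + 232 + 242 + 87 + 444 = 2040

2040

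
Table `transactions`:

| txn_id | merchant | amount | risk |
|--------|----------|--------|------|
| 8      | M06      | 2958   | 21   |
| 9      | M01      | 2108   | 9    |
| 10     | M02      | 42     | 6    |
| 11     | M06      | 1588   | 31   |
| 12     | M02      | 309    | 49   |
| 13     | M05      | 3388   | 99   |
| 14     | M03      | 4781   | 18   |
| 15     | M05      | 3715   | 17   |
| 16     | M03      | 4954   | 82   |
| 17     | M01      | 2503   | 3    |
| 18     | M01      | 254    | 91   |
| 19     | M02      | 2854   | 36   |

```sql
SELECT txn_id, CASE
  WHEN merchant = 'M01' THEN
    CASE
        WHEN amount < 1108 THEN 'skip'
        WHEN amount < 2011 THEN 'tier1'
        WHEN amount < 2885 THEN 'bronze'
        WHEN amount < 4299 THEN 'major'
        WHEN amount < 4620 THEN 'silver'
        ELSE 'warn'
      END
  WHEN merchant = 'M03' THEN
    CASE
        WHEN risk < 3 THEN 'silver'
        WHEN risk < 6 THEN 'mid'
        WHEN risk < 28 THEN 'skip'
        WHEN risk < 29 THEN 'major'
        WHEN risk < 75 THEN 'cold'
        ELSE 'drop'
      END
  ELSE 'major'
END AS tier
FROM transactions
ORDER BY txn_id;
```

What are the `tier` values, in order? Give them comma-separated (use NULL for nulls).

major, bronze, major, major, major, major, skip, major, drop, bronze, skip, major

txn_id=8: merchant='M06' → outer ELSE → major
txn_id=9: merchant='M01' → inner[amount < 2885] → bronze
txn_id=10: merchant='M02' → outer ELSE → major
txn_id=11: merchant='M06' → outer ELSE → major
txn_id=12: merchant='M02' → outer ELSE → major
txn_id=13: merchant='M05' → outer ELSE → major
txn_id=14: merchant='M03' → inner[risk < 28] → skip
txn_id=15: merchant='M05' → outer ELSE → major
txn_id=16: merchant='M03' → inner[ELSE] → drop
txn_id=17: merchant='M01' → inner[amount < 2885] → bronze
txn_id=18: merchant='M01' → inner[amount < 1108] → skip
txn_id=19: merchant='M02' → outer ELSE → major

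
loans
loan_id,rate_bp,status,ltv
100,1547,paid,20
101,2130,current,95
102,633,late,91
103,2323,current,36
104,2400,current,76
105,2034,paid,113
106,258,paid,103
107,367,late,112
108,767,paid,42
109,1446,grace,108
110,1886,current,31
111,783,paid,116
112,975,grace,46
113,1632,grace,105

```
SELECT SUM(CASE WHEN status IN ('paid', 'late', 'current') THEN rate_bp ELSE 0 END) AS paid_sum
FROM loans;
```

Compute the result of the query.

15128

loan_id=100: ✓ → 1547
loan_id=101: ✓ → 2130
loan_id=102: ✓ → 633
loan_id=103: ✓ → 2323
loan_id=104: ✓ → 2400
loan_id=105: ✓ → 2034
loan_id=106: ✓ → 258
loan_id=107: ✓ → 367
loan_id=108: ✓ → 767
loan_id=109: ✗
loan_id=110: ✓ → 1886
loan_id=111: ✓ → 783
loan_id=112: ✗
loan_id=113: ✗
paid_sum = 1547 + 2130 + 633 + 2323 + 2400 + 2034 + 258 + 367 + 767 + 1886 + 783 = 15128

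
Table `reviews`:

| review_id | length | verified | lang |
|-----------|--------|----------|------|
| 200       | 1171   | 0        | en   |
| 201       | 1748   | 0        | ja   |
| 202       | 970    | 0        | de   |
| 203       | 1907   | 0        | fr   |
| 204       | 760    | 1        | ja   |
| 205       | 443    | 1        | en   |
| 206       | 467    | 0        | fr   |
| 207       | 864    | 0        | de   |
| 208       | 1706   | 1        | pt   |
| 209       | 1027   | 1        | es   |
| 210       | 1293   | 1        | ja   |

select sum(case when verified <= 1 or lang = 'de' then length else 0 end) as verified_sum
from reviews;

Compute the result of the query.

review_id=200: ✓ → 1171
review_id=201: ✓ → 1748
review_id=202: ✓ → 970
review_id=203: ✓ → 1907
review_id=204: ✓ → 760
review_id=205: ✓ → 443
review_id=206: ✓ → 467
review_id=207: ✓ → 864
review_id=208: ✓ → 1706
review_id=209: ✓ → 1027
review_id=210: ✓ → 1293
verified_sum = 1171 + 1748 + 970 + 1907 + 760 + 443 + 467 + 864 + 1706 + 1027 + 1293 = 12356

12356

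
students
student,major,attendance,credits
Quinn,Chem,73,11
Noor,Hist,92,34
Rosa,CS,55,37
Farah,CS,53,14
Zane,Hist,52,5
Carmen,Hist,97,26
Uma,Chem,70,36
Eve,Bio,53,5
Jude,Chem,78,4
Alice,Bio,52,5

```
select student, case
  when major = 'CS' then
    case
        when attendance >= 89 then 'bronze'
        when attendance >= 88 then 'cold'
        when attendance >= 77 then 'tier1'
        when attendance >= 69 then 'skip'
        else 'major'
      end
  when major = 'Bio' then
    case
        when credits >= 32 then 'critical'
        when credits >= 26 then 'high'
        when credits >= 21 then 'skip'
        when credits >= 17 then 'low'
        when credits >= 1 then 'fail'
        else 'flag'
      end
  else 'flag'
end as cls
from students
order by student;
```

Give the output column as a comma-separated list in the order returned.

student=Alice: major='Bio' → inner[credits >= 1] → fail
student=Carmen: major='Hist' → outer ELSE → flag
student=Eve: major='Bio' → inner[credits >= 1] → fail
student=Farah: major='CS' → inner[ELSE] → major
student=Jude: major='Chem' → outer ELSE → flag
student=Noor: major='Hist' → outer ELSE → flag
student=Quinn: major='Chem' → outer ELSE → flag
student=Rosa: major='CS' → inner[ELSE] → major
student=Uma: major='Chem' → outer ELSE → flag
student=Zane: major='Hist' → outer ELSE → flag

fail, flag, fail, major, flag, flag, flag, major, flag, flag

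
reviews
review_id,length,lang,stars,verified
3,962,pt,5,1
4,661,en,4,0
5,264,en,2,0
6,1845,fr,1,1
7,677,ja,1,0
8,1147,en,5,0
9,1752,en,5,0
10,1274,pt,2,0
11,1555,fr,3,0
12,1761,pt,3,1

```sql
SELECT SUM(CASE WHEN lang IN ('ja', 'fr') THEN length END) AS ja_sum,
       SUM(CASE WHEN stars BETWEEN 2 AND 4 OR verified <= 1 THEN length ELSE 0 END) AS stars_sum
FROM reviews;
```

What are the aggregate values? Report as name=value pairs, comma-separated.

ja_sum=4077, stars_sum=11898

[ja_sum: lang IN ('ja', 'fr')]
review_id=3: ✗
review_id=4: ✗
review_id=5: ✗
review_id=6: ✓ → 1845
review_id=7: ✓ → 677
review_id=8: ✗
review_id=9: ✗
review_id=10: ✗
review_id=11: ✓ → 1555
review_id=12: ✗
ja_sum = 1845 + 677 + 1555 = 4077
—
[stars_sum: stars BETWEEN 2 AND 4 OR verified <= 1]
review_id=3: ✓ → 962
review_id=4: ✓ → 661
review_id=5: ✓ → 264
review_id=6: ✓ → 1845
review_id=7: ✓ → 677
review_id=8: ✓ → 1147
review_id=9: ✓ → 1752
review_id=10: ✓ → 1274
review_id=11: ✓ → 1555
review_id=12: ✓ → 1761
stars_sum = 962 + 661 + 264 + 1845 + 677 + 1147 + 1752 + 1274 + 1555 + 1761 = 11898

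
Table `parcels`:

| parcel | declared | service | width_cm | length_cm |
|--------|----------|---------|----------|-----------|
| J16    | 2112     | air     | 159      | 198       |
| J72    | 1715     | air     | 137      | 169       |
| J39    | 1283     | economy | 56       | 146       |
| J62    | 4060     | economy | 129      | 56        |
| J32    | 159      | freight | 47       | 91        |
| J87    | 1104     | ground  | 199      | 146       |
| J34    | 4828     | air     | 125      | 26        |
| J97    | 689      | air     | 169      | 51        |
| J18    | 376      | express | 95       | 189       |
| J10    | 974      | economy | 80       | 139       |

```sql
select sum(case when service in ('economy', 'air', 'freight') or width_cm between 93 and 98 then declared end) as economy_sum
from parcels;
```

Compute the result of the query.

16196

parcel=J16: ✓ → 2112
parcel=J72: ✓ → 1715
parcel=J39: ✓ → 1283
parcel=J62: ✓ → 4060
parcel=J32: ✓ → 159
parcel=J87: ✗
parcel=J34: ✓ → 4828
parcel=J97: ✓ → 689
parcel=J18: ✓ → 376
parcel=J10: ✓ → 974
economy_sum = 2112 + 1715 + 1283 + 4060 + 159 + 4828 + 689 + 376 + 974 = 16196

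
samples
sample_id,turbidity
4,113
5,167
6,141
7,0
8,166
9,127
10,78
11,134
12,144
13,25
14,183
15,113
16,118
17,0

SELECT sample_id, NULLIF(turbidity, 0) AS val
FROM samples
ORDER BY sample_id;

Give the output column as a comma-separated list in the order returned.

113, 167, 141, NULL, 166, 127, 78, 134, 144, 25, 183, 113, 118, NULL

sample_id=4: turbidity=113 vs 0: differ → 113
sample_id=5: turbidity=167 vs 0: differ → 167
sample_id=6: turbidity=141 vs 0: differ → 141
sample_id=7: turbidity=0 vs 0: equal → NULL
sample_id=8: turbidity=166 vs 0: differ → 166
sample_id=9: turbidity=127 vs 0: differ → 127
sample_id=10: turbidity=78 vs 0: differ → 78
sample_id=11: turbidity=134 vs 0: differ → 134
sample_id=12: turbidity=144 vs 0: differ → 144
sample_id=13: turbidity=25 vs 0: differ → 25
sample_id=14: turbidity=183 vs 0: differ → 183
sample_id=15: turbidity=113 vs 0: differ → 113
sample_id=16: turbidity=118 vs 0: differ → 118
sample_id=17: turbidity=0 vs 0: equal → NULL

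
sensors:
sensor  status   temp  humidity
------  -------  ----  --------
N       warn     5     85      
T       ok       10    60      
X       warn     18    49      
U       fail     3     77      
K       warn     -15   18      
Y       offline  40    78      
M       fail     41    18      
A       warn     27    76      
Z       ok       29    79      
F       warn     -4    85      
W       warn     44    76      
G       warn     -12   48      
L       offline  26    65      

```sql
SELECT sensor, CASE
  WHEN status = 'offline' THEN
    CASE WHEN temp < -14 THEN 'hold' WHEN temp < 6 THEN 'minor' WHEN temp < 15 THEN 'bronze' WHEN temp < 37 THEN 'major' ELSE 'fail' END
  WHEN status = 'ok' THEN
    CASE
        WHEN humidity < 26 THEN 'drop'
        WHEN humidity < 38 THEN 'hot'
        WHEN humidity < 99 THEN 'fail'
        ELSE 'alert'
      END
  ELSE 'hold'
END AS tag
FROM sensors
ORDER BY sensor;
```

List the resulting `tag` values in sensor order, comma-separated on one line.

sensor=A: status='warn' → outer ELSE → hold
sensor=F: status='warn' → outer ELSE → hold
sensor=G: status='warn' → outer ELSE → hold
sensor=K: status='warn' → outer ELSE → hold
sensor=L: status='offline' → inner[temp < 37] → major
sensor=M: status='fail' → outer ELSE → hold
sensor=N: status='warn' → outer ELSE → hold
sensor=T: status='ok' → inner[humidity < 99] → fail
sensor=U: status='fail' → outer ELSE → hold
sensor=W: status='warn' → outer ELSE → hold
sensor=X: status='warn' → outer ELSE → hold
sensor=Y: status='offline' → inner[ELSE] → fail
sensor=Z: status='ok' → inner[humidity < 99] → fail

hold, hold, hold, hold, major, hold, hold, fail, hold, hold, hold, fail, fail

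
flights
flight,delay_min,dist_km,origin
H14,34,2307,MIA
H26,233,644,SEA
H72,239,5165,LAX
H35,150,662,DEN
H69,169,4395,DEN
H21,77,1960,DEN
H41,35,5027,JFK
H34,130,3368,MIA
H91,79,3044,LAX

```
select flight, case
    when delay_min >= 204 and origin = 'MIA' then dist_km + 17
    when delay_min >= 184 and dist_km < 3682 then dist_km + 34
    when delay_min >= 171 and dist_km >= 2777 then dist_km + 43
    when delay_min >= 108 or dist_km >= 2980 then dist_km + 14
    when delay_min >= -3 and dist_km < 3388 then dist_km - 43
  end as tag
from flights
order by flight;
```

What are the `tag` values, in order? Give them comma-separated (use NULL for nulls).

2264, 1917, 678, 3382, 676, 5041, 4409, 5208, 3058

flight=H14: delay_min >= -3 and dist_km < 3388 → 2264
flight=H21: delay_min >= -3 and dist_km < 3388 → 1917
flight=H26: delay_min >= 184 and dist_km < 3682 → 678
flight=H34: delay_min >= 108 or dist_km >= 2980 → 3382
flight=H35: delay_min >= 108 or dist_km >= 2980 → 676
flight=H41: delay_min >= 108 or dist_km >= 2980 → 5041
flight=H69: delay_min >= 108 or dist_km >= 2980 → 4409
flight=H72: delay_min >= 171 and dist_km >= 2777 → 5208
flight=H91: delay_min >= 108 or dist_km >= 2980 → 3058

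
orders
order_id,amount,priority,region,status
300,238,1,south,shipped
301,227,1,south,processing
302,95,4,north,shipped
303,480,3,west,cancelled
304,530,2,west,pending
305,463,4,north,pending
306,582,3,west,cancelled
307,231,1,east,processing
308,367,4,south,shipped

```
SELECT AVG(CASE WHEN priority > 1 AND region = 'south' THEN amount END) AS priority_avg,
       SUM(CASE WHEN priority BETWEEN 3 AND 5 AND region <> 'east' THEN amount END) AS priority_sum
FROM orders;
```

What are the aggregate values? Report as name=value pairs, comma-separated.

[priority_avg: priority > 1 AND region = 'south']
order_id=300: ✗
order_id=301: ✗
order_id=302: ✗
order_id=303: ✗
order_id=304: ✗
order_id=305: ✗
order_id=306: ✗
order_id=307: ✗
order_id=308: ✓ → 367
priority_avg = 367
—
[priority_sum: priority BETWEEN 3 AND 5 AND region <> 'east']
order_id=300: ✗
order_id=301: ✗
order_id=302: ✓ → 95
order_id=303: ✓ → 480
order_id=304: ✗
order_id=305: ✓ → 463
order_id=306: ✓ → 582
order_id=307: ✗
order_id=308: ✓ → 367
priority_sum = 95 + 480 + 463 + 582 + 367 = 1987

priority_avg=367, priority_sum=1987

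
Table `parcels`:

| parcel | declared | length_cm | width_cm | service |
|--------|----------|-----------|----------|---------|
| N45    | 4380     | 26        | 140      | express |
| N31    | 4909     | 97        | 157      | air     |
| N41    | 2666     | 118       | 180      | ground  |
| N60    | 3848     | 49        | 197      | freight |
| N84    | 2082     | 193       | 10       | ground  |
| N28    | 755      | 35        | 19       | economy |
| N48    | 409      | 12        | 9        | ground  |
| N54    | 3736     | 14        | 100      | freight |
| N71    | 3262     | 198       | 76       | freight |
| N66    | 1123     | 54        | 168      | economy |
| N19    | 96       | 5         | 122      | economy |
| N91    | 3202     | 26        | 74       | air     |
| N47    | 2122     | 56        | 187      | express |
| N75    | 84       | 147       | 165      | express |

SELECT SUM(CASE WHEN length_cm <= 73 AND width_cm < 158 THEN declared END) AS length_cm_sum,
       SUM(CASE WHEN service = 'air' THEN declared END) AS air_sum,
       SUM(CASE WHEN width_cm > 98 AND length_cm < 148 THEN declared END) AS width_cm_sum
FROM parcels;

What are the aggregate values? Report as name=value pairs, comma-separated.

length_cm_sum=12578, air_sum=8111, width_cm_sum=22964

[length_cm_sum: length_cm <= 73 AND width_cm < 158]
parcel=N45: ✓ → 4380
parcel=N31: ✗
parcel=N41: ✗
parcel=N60: ✗
parcel=N84: ✗
parcel=N28: ✓ → 755
parcel=N48: ✓ → 409
parcel=N54: ✓ → 3736
parcel=N71: ✗
parcel=N66: ✗
parcel=N19: ✓ → 96
parcel=N91: ✓ → 3202
parcel=N47: ✗
parcel=N75: ✗
length_cm_sum = 4380 + 755 + 409 + 3736 + 96 + 3202 = 12578
—
[air_sum: service = 'air']
parcel=N45: ✗
parcel=N31: ✓ → 4909
parcel=N41: ✗
parcel=N60: ✗
parcel=N84: ✗
parcel=N28: ✗
parcel=N48: ✗
parcel=N54: ✗
parcel=N71: ✗
parcel=N66: ✗
parcel=N19: ✗
parcel=N91: ✓ → 3202
parcel=N47: ✗
parcel=N75: ✗
air_sum = 4909 + 3202 = 8111
—
[width_cm_sum: width_cm > 98 AND length_cm < 148]
parcel=N45: ✓ → 4380
parcel=N31: ✓ → 4909
parcel=N41: ✓ → 2666
parcel=N60: ✓ → 3848
parcel=N84: ✗
parcel=N28: ✗
parcel=N48: ✗
parcel=N54: ✓ → 3736
parcel=N71: ✗
parcel=N66: ✓ → 1123
parcel=N19: ✓ → 96
parcel=N91: ✗
parcel=N47: ✓ → 2122
parcel=N75: ✓ → 84
width_cm_sum = 4380 + 4909 + 2666 + 3848 + 3736 + 1123 + 96 + 2122 + 84 = 22964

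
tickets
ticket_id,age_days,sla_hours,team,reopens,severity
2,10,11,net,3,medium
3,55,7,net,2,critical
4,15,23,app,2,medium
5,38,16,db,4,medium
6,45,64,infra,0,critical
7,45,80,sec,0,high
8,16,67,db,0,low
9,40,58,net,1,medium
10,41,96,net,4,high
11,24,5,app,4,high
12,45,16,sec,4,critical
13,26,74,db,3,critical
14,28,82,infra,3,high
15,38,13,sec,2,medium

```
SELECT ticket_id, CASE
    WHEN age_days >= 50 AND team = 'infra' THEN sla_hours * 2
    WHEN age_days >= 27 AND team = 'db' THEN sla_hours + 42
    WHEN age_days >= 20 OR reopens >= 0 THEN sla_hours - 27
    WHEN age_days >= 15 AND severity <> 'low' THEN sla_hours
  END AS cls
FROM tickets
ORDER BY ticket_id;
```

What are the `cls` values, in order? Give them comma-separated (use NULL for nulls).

-16, -20, -4, 58, 37, 53, 40, 31, 69, -22, -11, 47, 55, -14

ticket_id=2: age_days >= 20 OR reopens >= 0 → -16
ticket_id=3: age_days >= 20 OR reopens >= 0 → -20
ticket_id=4: age_days >= 20 OR reopens >= 0 → -4
ticket_id=5: age_days >= 27 AND team = 'db' → 58
ticket_id=6: age_days >= 20 OR reopens >= 0 → 37
ticket_id=7: age_days >= 20 OR reopens >= 0 → 53
ticket_id=8: age_days >= 20 OR reopens >= 0 → 40
ticket_id=9: age_days >= 20 OR reopens >= 0 → 31
ticket_id=10: age_days >= 20 OR reopens >= 0 → 69
ticket_id=11: age_days >= 20 OR reopens >= 0 → -22
ticket_id=12: age_days >= 20 OR reopens >= 0 → -11
ticket_id=13: age_days >= 20 OR reopens >= 0 → 47
ticket_id=14: age_days >= 20 OR reopens >= 0 → 55
ticket_id=15: age_days >= 20 OR reopens >= 0 → -14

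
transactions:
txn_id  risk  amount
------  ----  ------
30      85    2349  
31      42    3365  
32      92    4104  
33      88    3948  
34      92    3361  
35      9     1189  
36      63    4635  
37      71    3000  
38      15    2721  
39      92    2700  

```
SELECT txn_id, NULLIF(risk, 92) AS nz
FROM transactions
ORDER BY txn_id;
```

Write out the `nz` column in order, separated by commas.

txn_id=30: risk=85 vs 92: differ → 85
txn_id=31: risk=42 vs 92: differ → 42
txn_id=32: risk=92 vs 92: equal → NULL
txn_id=33: risk=88 vs 92: differ → 88
txn_id=34: risk=92 vs 92: equal → NULL
txn_id=35: risk=9 vs 92: differ → 9
txn_id=36: risk=63 vs 92: differ → 63
txn_id=37: risk=71 vs 92: differ → 71
txn_id=38: risk=15 vs 92: differ → 15
txn_id=39: risk=92 vs 92: equal → NULL

85, 42, NULL, 88, NULL, 9, 63, 71, 15, NULL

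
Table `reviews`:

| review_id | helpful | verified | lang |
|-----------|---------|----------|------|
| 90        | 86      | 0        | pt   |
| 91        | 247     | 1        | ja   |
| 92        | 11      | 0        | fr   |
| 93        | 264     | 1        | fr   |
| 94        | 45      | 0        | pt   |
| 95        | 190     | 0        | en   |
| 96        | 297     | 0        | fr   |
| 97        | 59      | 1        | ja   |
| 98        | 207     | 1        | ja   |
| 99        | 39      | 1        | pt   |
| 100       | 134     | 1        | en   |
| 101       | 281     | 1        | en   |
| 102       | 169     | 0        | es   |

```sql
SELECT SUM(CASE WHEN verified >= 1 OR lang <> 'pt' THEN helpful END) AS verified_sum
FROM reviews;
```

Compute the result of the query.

review_id=90: ✗
review_id=91: ✓ → 247
review_id=92: ✓ → 11
review_id=93: ✓ → 264
review_id=94: ✗
review_id=95: ✓ → 190
review_id=96: ✓ → 297
review_id=97: ✓ → 59
review_id=98: ✓ → 207
review_id=99: ✓ → 39
review_id=100: ✓ → 134
review_id=101: ✓ → 281
review_id=102: ✓ → 169
verified_sum = 247 + 11 + 264 + 190 + 297 + 59 + 207 + 39 + 134 + 281 + 169 = 1898

1898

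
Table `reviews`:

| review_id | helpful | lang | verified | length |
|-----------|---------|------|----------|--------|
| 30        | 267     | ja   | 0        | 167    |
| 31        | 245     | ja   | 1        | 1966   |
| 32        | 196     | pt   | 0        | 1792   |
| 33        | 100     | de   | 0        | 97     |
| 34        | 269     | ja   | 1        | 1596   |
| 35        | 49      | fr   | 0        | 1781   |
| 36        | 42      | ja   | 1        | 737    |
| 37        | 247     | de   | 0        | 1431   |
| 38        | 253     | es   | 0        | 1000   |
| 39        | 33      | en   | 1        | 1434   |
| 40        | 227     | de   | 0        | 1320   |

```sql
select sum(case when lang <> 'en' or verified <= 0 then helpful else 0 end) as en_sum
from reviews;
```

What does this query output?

1895

review_id=30: ✓ → 267
review_id=31: ✓ → 245
review_id=32: ✓ → 196
review_id=33: ✓ → 100
review_id=34: ✓ → 269
review_id=35: ✓ → 49
review_id=36: ✓ → 42
review_id=37: ✓ → 247
review_id=38: ✓ → 253
review_id=39: ✗
review_id=40: ✓ → 227
en_sum = 267 + 245 + 196 + 100 + 269 + 49 + 42 + 247 + 253 + 227 = 1895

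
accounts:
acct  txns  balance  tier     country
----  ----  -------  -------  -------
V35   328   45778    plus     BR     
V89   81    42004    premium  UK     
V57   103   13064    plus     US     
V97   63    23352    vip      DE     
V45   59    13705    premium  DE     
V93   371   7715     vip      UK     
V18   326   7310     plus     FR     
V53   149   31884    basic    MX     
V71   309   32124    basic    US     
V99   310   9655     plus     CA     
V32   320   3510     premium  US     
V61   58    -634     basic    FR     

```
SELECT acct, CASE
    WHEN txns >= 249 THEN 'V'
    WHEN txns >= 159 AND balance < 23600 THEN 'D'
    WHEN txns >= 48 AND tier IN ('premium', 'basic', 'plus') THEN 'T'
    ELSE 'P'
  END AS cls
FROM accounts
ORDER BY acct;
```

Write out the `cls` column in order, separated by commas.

V, V, V, T, T, T, T, V, T, V, P, V

acct=V18: txns >= 249 → V
acct=V32: txns >= 249 → V
acct=V35: txns >= 249 → V
acct=V45: txns >= 48 AND tier IN ('premium', 'basic', 'plus') → T
acct=V53: txns >= 48 AND tier IN ('premium', 'basic', 'plus') → T
acct=V57: txns >= 48 AND tier IN ('premium', 'basic', 'plus') → T
acct=V61: txns >= 48 AND tier IN ('premium', 'basic', 'plus') → T
acct=V71: txns >= 249 → V
acct=V89: txns >= 48 AND tier IN ('premium', 'basic', 'plus') → T
acct=V93: txns >= 249 → V
acct=V97: ELSE → P
acct=V99: txns >= 249 → V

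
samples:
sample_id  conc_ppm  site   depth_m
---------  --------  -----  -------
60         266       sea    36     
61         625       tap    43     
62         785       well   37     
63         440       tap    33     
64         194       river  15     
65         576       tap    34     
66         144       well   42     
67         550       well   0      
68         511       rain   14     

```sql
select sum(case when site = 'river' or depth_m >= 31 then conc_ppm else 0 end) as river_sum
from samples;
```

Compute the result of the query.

3030

sample_id=60: ✓ → 266
sample_id=61: ✓ → 625
sample_id=62: ✓ → 785
sample_id=63: ✓ → 440
sample_id=64: ✓ → 194
sample_id=65: ✓ → 576
sample_id=66: ✓ → 144
sample_id=67: ✗
sample_id=68: ✗
river_sum = 266 + 625 + 785 + 440 + 194 + 576 + 144 = 3030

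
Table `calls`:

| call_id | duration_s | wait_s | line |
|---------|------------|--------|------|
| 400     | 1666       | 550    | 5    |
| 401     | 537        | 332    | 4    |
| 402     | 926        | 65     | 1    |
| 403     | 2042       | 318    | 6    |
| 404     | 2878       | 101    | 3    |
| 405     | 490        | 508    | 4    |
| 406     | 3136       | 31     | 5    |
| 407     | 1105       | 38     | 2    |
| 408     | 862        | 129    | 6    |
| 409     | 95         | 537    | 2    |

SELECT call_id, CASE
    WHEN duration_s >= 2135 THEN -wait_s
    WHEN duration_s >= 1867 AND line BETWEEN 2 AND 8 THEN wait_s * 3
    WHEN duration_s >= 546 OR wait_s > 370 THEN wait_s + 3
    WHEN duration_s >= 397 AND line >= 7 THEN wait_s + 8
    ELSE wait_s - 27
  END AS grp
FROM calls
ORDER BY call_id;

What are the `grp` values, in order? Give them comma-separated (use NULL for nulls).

call_id=400: duration_s >= 546 OR wait_s > 370 → 553
call_id=401: ELSE → 305
call_id=402: duration_s >= 546 OR wait_s > 370 → 68
call_id=403: duration_s >= 1867 AND line BETWEEN 2 AND 8 → 954
call_id=404: duration_s >= 2135 → -101
call_id=405: duration_s >= 546 OR wait_s > 370 → 511
call_id=406: duration_s >= 2135 → -31
call_id=407: duration_s >= 546 OR wait_s > 370 → 41
call_id=408: duration_s >= 546 OR wait_s > 370 → 132
call_id=409: duration_s >= 546 OR wait_s > 370 → 540

553, 305, 68, 954, -101, 511, -31, 41, 132, 540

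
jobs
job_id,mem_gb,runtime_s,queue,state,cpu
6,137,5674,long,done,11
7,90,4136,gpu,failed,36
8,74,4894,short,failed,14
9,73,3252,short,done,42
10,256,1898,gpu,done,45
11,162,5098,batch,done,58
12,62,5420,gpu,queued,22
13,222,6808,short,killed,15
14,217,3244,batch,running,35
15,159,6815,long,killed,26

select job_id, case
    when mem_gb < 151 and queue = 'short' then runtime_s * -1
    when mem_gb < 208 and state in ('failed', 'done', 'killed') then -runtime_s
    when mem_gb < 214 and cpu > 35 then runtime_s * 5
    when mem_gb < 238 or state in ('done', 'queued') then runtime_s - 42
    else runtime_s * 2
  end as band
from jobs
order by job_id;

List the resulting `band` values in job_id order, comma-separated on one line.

job_id=6: mem_gb < 208 and state in ('failed', 'done', 'killed') → -5674
job_id=7: mem_gb < 208 and state in ('failed', 'done', 'killed') → -4136
job_id=8: mem_gb < 151 and queue = 'short' → -4894
job_id=9: mem_gb < 151 and queue = 'short' → -3252
job_id=10: mem_gb < 238 or state in ('done', 'queued') → 1856
job_id=11: mem_gb < 208 and state in ('failed', 'done', 'killed') → -5098
job_id=12: mem_gb < 238 or state in ('done', 'queued') → 5378
job_id=13: mem_gb < 238 or state in ('done', 'queued') → 6766
job_id=14: mem_gb < 238 or state in ('done', 'queued') → 3202
job_id=15: mem_gb < 208 and state in ('failed', 'done', 'killed') → -6815

-5674, -4136, -4894, -3252, 1856, -5098, 5378, 6766, 3202, -6815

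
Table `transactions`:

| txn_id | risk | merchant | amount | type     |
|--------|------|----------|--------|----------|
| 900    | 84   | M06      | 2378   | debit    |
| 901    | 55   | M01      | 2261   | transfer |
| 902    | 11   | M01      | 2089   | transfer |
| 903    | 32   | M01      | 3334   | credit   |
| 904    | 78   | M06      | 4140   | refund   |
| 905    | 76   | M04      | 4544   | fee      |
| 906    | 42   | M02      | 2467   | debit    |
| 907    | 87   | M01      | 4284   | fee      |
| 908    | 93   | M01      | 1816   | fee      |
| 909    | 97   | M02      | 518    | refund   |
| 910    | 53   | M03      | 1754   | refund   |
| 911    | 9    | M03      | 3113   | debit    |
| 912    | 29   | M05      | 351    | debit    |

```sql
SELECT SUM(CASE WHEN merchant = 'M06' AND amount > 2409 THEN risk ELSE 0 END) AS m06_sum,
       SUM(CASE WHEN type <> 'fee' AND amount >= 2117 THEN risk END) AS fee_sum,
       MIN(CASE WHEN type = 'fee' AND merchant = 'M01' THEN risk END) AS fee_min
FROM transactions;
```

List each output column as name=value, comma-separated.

[m06_sum: merchant = 'M06' AND amount > 2409]
txn_id=900: ✗
txn_id=901: ✗
txn_id=902: ✗
txn_id=903: ✗
txn_id=904: ✓ → 78
txn_id=905: ✗
txn_id=906: ✗
txn_id=907: ✗
txn_id=908: ✗
txn_id=909: ✗
txn_id=910: ✗
txn_id=911: ✗
txn_id=912: ✗
m06_sum = 78
—
[fee_sum: type <> 'fee' AND amount >= 2117]
txn_id=900: ✓ → 84
txn_id=901: ✓ → 55
txn_id=902: ✗
txn_id=903: ✓ → 32
txn_id=904: ✓ → 78
txn_id=905: ✗
txn_id=906: ✓ → 42
txn_id=907: ✗
txn_id=908: ✗
txn_id=909: ✗
txn_id=910: ✗
txn_id=911: ✓ → 9
txn_id=912: ✗
fee_sum = 84 + 55 + 32 + 78 + 42 + 9 = 300
—
[fee_min: type = 'fee' AND merchant = 'M01']
txn_id=900: ✗
txn_id=901: ✗
txn_id=902: ✗
txn_id=903: ✗
txn_id=904: ✗
txn_id=905: ✗
txn_id=906: ✗
txn_id=907: ✓ → 87
txn_id=908: ✓ → 93
txn_id=909: ✗
txn_id=910: ✗
txn_id=911: ✗
txn_id=912: ✗
fee_min = MIN(87, 93) = 87

m06_sum=78, fee_sum=300, fee_min=87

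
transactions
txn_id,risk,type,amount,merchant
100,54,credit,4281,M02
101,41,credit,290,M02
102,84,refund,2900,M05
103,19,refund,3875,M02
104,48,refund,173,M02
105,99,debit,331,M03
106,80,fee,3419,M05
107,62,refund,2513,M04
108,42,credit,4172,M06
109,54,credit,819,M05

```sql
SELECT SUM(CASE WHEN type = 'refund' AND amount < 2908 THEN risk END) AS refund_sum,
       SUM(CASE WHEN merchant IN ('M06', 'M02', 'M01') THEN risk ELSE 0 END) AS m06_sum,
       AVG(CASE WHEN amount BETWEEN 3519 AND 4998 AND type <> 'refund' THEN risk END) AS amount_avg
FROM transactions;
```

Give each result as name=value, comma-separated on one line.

[refund_sum: type = 'refund' AND amount < 2908]
txn_id=100: ✗
txn_id=101: ✗
txn_id=102: ✓ → 84
txn_id=103: ✗
txn_id=104: ✓ → 48
txn_id=105: ✗
txn_id=106: ✗
txn_id=107: ✓ → 62
txn_id=108: ✗
txn_id=109: ✗
refund_sum = 84 + 48 + 62 = 194
—
[m06_sum: merchant IN ('M06', 'M02', 'M01')]
txn_id=100: ✓ → 54
txn_id=101: ✓ → 41
txn_id=102: ✗
txn_id=103: ✓ → 19
txn_id=104: ✓ → 48
txn_id=105: ✗
txn_id=106: ✗
txn_id=107: ✗
txn_id=108: ✓ → 42
txn_id=109: ✗
m06_sum = 54 + 41 + 19 + 48 + 42 = 204
—
[amount_avg: amount BETWEEN 3519 AND 4998 AND type <> 'refund']
txn_id=100: ✓ → 54
txn_id=101: ✗
txn_id=102: ✗
txn_id=103: ✗
txn_id=104: ✗
txn_id=105: ✗
txn_id=106: ✗
txn_id=107: ✗
txn_id=108: ✓ → 42
txn_id=109: ✗
amount_avg = (54 + 42) / 2 = 48

refund_sum=194, m06_sum=204, amount_avg=48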